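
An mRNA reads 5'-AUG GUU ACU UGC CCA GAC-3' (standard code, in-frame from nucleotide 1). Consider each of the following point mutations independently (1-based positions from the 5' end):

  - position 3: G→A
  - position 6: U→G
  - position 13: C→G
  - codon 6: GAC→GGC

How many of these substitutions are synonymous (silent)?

1

Codon 1: AUG (Met) → AUA (Ile) — missense.
Codon 2: GUU (Val) → GUG (Val) — synonymous.
Codon 5: CCA (Pro) → GCA (Ala) — missense.
Codon 6: GAC (Asp) → GGC (Gly) — missense.
Synonymous: 1 of 4.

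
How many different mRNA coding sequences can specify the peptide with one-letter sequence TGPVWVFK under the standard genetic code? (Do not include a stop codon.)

Thr: 4 codons.
Gly: 4 codons.
Pro: 4 codons.
Val: 4 codons.
Trp: 1 codon.
Val: 4 codons.
Phe: 2 codons.
Lys: 2 codons.
4 × 4 × 4 × 4 × 1 × 4 × 2 × 2 = 4096.

4096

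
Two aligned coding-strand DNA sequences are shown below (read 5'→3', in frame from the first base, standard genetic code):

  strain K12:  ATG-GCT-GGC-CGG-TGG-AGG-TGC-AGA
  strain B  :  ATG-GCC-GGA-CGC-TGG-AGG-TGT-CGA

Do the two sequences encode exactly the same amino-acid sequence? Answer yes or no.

yes

Codon 1: ATG Met / ATG Met — identical.
Codon 2: GCT Ala / GCC Ala — synonymous.
Codon 3: GGC Gly / GGA Gly — synonymous.
Codon 4: CGG Arg / CGC Arg — synonymous.
Codon 5: TGG Trp / TGG Trp — identical.
Codon 6: AGG Arg / AGG Arg — identical.
Codon 7: TGC Cys / TGT Cys — synonymous.
Codon 8: AGA Arg / CGA Arg — synonymous.
Nonsynonymous differences: 0 → same protein.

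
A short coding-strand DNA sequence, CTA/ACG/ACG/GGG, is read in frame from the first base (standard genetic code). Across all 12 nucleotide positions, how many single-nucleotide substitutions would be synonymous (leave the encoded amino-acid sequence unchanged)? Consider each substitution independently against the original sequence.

Codon 1 (CTA, Leu): 4 synonymous substitutions.
Codon 2 (ACG, Thr): 3 synonymous substitutions.
Codon 3 (ACG, Thr): 3 synonymous substitutions.
Codon 4 (GGG, Gly): 3 synonymous substitutions.
Total: 4 + 3 + 3 + 3 = 13.

13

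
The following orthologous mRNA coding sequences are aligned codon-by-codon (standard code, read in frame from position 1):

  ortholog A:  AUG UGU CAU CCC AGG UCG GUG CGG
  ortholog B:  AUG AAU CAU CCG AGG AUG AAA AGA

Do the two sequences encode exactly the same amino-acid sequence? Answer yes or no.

Codon 1: AUG Met / AUG Met — identical.
Codon 2: UGU Cys / AAU Asn — nonsynonymous.
Codon 3: CAU His / CAU His — identical.
Codon 4: CCC Pro / CCG Pro — synonymous.
Codon 5: AGG Arg / AGG Arg — identical.
Codon 6: UCG Ser / AUG Met — nonsynonymous.
Codon 7: GUG Val / AAA Lys — nonsynonymous.
Codon 8: CGG Arg / AGA Arg — synonymous.
Nonsynonymous differences: 3 → different protein.

no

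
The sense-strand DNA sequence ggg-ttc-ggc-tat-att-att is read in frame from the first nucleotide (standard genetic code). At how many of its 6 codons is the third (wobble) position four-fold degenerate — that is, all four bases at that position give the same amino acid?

Codon 1 GGG (Gly): third position 4-fold.
Codon 2 TTC (Phe): third position 2-fold.
Codon 3 GGC (Gly): third position 4-fold.
Codon 4 TAT (Tyr): third position 2-fold.
Codon 5 ATT (Ile): third position 3-fold.
Codon 6 ATT (Ile): third position 3-fold.
Four-fold degenerate third positions: 2.

2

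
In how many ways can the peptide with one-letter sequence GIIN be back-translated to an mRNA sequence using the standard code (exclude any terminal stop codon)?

72

Gly: 4 codons.
Ile: 3 codons.
Ile: 3 codons.
Asn: 2 codons.
4 × 3 × 3 × 2 = 72.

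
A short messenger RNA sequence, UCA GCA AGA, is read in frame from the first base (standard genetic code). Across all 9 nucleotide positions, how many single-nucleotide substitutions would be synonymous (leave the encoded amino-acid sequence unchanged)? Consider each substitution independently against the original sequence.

8

Codon 1 (UCA, Ser): 3 synonymous substitutions.
Codon 2 (GCA, Ala): 3 synonymous substitutions.
Codon 3 (AGA, Arg): 2 synonymous substitutions.
Total: 3 + 3 + 2 = 8.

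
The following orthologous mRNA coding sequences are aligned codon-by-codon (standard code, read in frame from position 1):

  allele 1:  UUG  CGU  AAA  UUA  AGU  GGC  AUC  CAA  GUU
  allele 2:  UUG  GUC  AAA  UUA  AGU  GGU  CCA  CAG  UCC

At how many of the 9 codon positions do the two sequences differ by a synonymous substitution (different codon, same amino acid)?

Codon 1: UUG Leu / UUG Leu — identical.
Codon 2: CGU Arg / GUC Val — nonsynonymous.
Codon 3: AAA Lys / AAA Lys — identical.
Codon 4: UUA Leu / UUA Leu — identical.
Codon 5: AGU Ser / AGU Ser — identical.
Codon 6: GGC Gly / GGU Gly — synonymous.
Codon 7: AUC Ile / CCA Pro — nonsynonymous.
Codon 8: CAA Gln / CAG Gln — synonymous.
Codon 9: GUU Val / UCC Ser — nonsynonymous.
Synonymous differences: 2.

2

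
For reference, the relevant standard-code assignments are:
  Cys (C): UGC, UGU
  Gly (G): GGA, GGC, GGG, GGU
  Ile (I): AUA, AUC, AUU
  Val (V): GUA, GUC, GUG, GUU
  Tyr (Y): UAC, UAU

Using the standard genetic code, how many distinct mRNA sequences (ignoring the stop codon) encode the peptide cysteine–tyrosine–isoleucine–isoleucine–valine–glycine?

576

Cys: 2 codons.
Tyr: 2 codons.
Ile: 3 codons.
Ile: 3 codons.
Val: 4 codons.
Gly: 4 codons.
2 × 2 × 3 × 3 × 4 × 4 = 576.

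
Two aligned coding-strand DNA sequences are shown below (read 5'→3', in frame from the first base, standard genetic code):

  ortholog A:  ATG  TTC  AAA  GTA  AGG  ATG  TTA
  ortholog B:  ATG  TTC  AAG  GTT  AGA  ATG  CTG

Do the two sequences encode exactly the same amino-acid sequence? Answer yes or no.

Codon 1: ATG Met / ATG Met — identical.
Codon 2: TTC Phe / TTC Phe — identical.
Codon 3: AAA Lys / AAG Lys — synonymous.
Codon 4: GTA Val / GTT Val — synonymous.
Codon 5: AGG Arg / AGA Arg — synonymous.
Codon 6: ATG Met / ATG Met — identical.
Codon 7: TTA Leu / CTG Leu — synonymous.
Nonsynonymous differences: 0 → same protein.

yes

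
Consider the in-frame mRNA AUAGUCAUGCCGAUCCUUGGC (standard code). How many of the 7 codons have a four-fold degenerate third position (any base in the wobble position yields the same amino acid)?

Codon 1 AUA (Ile): third position 3-fold.
Codon 2 GUC (Val): third position 4-fold.
Codon 3 AUG (Met): third position 1-fold.
Codon 4 CCG (Pro): third position 4-fold.
Codon 5 AUC (Ile): third position 3-fold.
Codon 6 CUU (Leu): third position 4-fold.
Codon 7 GGC (Gly): third position 4-fold.
Four-fold degenerate third positions: 4.

4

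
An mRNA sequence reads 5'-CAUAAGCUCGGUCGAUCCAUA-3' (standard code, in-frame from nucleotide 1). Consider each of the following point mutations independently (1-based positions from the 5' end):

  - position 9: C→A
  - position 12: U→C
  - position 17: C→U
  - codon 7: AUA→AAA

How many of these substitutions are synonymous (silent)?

Codon 3: CUC (Leu) → CUA (Leu) — synonymous.
Codon 4: GGU (Gly) → GGC (Gly) — synonymous.
Codon 6: UCC (Ser) → UUC (Phe) — missense.
Codon 7: AUA (Ile) → AAA (Lys) — missense.
Synonymous: 2 of 4.

2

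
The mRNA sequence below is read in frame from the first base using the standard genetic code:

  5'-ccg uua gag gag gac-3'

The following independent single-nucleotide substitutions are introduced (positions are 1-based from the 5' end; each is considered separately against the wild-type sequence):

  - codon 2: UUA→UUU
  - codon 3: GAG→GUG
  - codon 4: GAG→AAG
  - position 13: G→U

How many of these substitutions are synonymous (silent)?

Codon 2: UUA (Leu) → UUU (Phe) — missense.
Codon 3: GAG (Glu) → GUG (Val) — missense.
Codon 4: GAG (Glu) → AAG (Lys) — missense.
Codon 5: GAC (Asp) → UAC (Tyr) — missense.
Synonymous: 0 of 4.

0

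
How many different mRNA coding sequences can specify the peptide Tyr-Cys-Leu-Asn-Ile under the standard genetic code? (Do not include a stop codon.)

Tyr: 2 codons.
Cys: 2 codons.
Leu: 6 codons.
Asn: 2 codons.
Ile: 3 codons.
2 × 2 × 6 × 2 × 3 = 144.

144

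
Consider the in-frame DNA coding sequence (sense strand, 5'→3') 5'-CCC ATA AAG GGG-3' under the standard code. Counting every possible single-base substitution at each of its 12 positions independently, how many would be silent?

9

Codon 1 (CCC, Pro): 3 synonymous substitutions.
Codon 2 (ATA, Ile): 2 synonymous substitutions.
Codon 3 (AAG, Lys): 1 synonymous substitution.
Codon 4 (GGG, Gly): 3 synonymous substitutions.
Total: 3 + 2 + 1 + 3 = 9.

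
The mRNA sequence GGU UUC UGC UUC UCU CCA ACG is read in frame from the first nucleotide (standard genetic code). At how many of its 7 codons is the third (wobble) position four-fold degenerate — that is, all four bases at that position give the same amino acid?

Codon 1 GGU (Gly): third position 4-fold.
Codon 2 UUC (Phe): third position 2-fold.
Codon 3 UGC (Cys): third position 2-fold.
Codon 4 UUC (Phe): third position 2-fold.
Codon 5 UCU (Ser): third position 4-fold.
Codon 6 CCA (Pro): third position 4-fold.
Codon 7 ACG (Thr): third position 4-fold.
Four-fold degenerate third positions: 4.

4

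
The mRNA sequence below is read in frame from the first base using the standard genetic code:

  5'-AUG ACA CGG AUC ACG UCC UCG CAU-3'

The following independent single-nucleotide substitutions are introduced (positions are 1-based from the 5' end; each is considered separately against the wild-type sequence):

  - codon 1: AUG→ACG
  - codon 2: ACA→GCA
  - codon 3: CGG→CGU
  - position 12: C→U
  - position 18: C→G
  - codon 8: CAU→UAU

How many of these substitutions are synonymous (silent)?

3

Codon 1: AUG (Met) → ACG (Thr) — missense.
Codon 2: ACA (Thr) → GCA (Ala) — missense.
Codon 3: CGG (Arg) → CGU (Arg) — synonymous.
Codon 4: AUC (Ile) → AUU (Ile) — synonymous.
Codon 6: UCC (Ser) → UCG (Ser) — synonymous.
Codon 8: CAU (His) → UAU (Tyr) — missense.
Synonymous: 3 of 6.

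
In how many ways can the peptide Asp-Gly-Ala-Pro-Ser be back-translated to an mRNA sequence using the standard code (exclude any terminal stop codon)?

768

Asp: 2 codons.
Gly: 4 codons.
Ala: 4 codons.
Pro: 4 codons.
Ser: 6 codons.
2 × 4 × 4 × 4 × 6 = 768.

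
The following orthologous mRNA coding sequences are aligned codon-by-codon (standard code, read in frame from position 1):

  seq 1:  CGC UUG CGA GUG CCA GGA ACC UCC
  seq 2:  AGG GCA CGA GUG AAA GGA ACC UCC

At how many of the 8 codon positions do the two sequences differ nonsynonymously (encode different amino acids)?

2

Codon 1: CGC Arg / AGG Arg — synonymous.
Codon 2: UUG Leu / GCA Ala — nonsynonymous.
Codon 3: CGA Arg / CGA Arg — identical.
Codon 4: GUG Val / GUG Val — identical.
Codon 5: CCA Pro / AAA Lys — nonsynonymous.
Codon 6: GGA Gly / GGA Gly — identical.
Codon 7: ACC Thr / ACC Thr — identical.
Codon 8: UCC Ser / UCC Ser — identical.
Nonsynonymous differences: 2.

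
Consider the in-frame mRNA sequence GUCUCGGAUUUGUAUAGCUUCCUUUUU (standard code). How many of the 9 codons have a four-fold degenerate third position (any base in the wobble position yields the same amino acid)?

3

Codon 1 GUC (Val): third position 4-fold.
Codon 2 UCG (Ser): third position 4-fold.
Codon 3 GAU (Asp): third position 2-fold.
Codon 4 UUG (Leu): third position 2-fold.
Codon 5 UAU (Tyr): third position 2-fold.
Codon 6 AGC (Ser): third position 2-fold.
Codon 7 UUC (Phe): third position 2-fold.
Codon 8 CUU (Leu): third position 4-fold.
Codon 9 UUU (Phe): third position 2-fold.
Four-fold degenerate third positions: 3.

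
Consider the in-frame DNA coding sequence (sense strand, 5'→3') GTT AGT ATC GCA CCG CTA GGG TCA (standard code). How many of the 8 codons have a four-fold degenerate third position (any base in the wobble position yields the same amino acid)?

6

Codon 1 GTT (Val): third position 4-fold.
Codon 2 AGT (Ser): third position 2-fold.
Codon 3 ATC (Ile): third position 3-fold.
Codon 4 GCA (Ala): third position 4-fold.
Codon 5 CCG (Pro): third position 4-fold.
Codon 6 CTA (Leu): third position 4-fold.
Codon 7 GGG (Gly): third position 4-fold.
Codon 8 TCA (Ser): third position 4-fold.
Four-fold degenerate third positions: 6.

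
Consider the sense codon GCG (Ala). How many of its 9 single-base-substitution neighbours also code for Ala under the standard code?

Position 1: none → 0 synonymous.
Position 2: none → 0 synonymous.
Position 3: GCT, GCC, GCA → 3 synonymous.
Total: 0 + 0 + 3 = 3.

3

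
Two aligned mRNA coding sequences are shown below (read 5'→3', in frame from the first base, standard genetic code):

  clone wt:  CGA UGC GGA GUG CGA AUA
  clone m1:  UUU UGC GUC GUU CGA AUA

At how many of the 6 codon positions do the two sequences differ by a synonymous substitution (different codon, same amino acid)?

1

Codon 1: CGA Arg / UUU Phe — nonsynonymous.
Codon 2: UGC Cys / UGC Cys — identical.
Codon 3: GGA Gly / GUC Val — nonsynonymous.
Codon 4: GUG Val / GUU Val — synonymous.
Codon 5: CGA Arg / CGA Arg — identical.
Codon 6: AUA Ile / AUA Ile — identical.
Synonymous differences: 1.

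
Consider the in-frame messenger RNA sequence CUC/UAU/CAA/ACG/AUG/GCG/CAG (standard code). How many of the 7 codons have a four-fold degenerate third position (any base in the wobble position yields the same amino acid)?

Codon 1 CUC (Leu): third position 4-fold.
Codon 2 UAU (Tyr): third position 2-fold.
Codon 3 CAA (Gln): third position 2-fold.
Codon 4 ACG (Thr): third position 4-fold.
Codon 5 AUG (Met): third position 1-fold.
Codon 6 GCG (Ala): third position 4-fold.
Codon 7 CAG (Gln): third position 2-fold.
Four-fold degenerate third positions: 3.

3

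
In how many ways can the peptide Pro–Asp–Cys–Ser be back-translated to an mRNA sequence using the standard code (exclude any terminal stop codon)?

Pro: 4 codons.
Asp: 2 codons.
Cys: 2 codons.
Ser: 6 codons.
4 × 2 × 2 × 6 = 96.

96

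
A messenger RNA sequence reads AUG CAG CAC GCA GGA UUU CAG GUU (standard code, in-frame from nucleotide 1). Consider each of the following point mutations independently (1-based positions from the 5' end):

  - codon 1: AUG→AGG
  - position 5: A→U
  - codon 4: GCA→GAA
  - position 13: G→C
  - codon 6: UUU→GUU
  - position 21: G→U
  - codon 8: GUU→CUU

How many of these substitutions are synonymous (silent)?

Codon 1: AUG (Met) → AGG (Arg) — missense.
Codon 2: CAG (Gln) → CUG (Leu) — missense.
Codon 4: GCA (Ala) → GAA (Glu) — missense.
Codon 5: GGA (Gly) → CGA (Arg) — missense.
Codon 6: UUU (Phe) → GUU (Val) — missense.
Codon 7: CAG (Gln) → CAU (His) — missense.
Codon 8: GUU (Val) → CUU (Leu) — missense.
Synonymous: 0 of 7.

0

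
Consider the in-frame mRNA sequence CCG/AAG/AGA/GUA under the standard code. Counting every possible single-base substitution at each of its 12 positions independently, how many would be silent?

9

Codon 1 (CCG, Pro): 3 synonymous substitutions.
Codon 2 (AAG, Lys): 1 synonymous substitution.
Codon 3 (AGA, Arg): 2 synonymous substitutions.
Codon 4 (GUA, Val): 3 synonymous substitutions.
Total: 3 + 1 + 2 + 3 = 9.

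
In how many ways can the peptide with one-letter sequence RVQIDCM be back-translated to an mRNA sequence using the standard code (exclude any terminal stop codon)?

Arg: 6 codons.
Val: 4 codons.
Gln: 2 codons.
Ile: 3 codons.
Asp: 2 codons.
Cys: 2 codons.
Met: 1 codon.
6 × 4 × 2 × 3 × 2 × 2 × 1 = 576.

576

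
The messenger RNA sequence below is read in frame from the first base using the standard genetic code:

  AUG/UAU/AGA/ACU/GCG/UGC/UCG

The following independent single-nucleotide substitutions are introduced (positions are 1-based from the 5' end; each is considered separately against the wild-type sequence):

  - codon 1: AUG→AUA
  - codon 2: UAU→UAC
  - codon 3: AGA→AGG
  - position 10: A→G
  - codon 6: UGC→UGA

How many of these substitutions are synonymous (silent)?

2

Codon 1: AUG (Met) → AUA (Ile) — missense.
Codon 2: UAU (Tyr) → UAC (Tyr) — synonymous.
Codon 3: AGA (Arg) → AGG (Arg) — synonymous.
Codon 4: ACU (Thr) → GCU (Ala) — missense.
Codon 6: UGC (Cys) → UGA (Stop) — nonsense.
Synonymous: 2 of 5.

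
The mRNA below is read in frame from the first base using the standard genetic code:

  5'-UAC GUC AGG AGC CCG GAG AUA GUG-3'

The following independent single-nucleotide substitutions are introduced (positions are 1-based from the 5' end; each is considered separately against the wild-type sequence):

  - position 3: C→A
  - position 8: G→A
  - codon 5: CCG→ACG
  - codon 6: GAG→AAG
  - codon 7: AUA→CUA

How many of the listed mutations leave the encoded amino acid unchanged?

Codon 1: UAC (Tyr) → UAA (Stop) — nonsense.
Codon 3: AGG (Arg) → AAG (Lys) — missense.
Codon 5: CCG (Pro) → ACG (Thr) — missense.
Codon 6: GAG (Glu) → AAG (Lys) — missense.
Codon 7: AUA (Ile) → CUA (Leu) — missense.
Synonymous: 0 of 5.

0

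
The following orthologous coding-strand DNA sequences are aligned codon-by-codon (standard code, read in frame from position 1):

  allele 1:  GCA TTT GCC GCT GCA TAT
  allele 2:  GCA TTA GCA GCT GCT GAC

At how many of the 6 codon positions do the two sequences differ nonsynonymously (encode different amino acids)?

2

Codon 1: GCA Ala / GCA Ala — identical.
Codon 2: TTT Phe / TTA Leu — nonsynonymous.
Codon 3: GCC Ala / GCA Ala — synonymous.
Codon 4: GCT Ala / GCT Ala — identical.
Codon 5: GCA Ala / GCT Ala — synonymous.
Codon 6: TAT Tyr / GAC Asp — nonsynonymous.
Nonsynonymous differences: 2.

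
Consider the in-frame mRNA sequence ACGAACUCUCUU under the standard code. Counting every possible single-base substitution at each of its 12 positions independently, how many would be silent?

Codon 1 (ACG, Thr): 3 synonymous substitutions.
Codon 2 (AAC, Asn): 1 synonymous substitution.
Codon 3 (UCU, Ser): 3 synonymous substitutions.
Codon 4 (CUU, Leu): 3 synonymous substitutions.
Total: 3 + 1 + 3 + 3 = 10.

10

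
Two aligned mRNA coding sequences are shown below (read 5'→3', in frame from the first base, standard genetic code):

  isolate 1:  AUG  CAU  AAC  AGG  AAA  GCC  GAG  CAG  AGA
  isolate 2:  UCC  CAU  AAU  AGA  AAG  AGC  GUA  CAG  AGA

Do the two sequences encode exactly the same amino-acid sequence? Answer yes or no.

Codon 1: AUG Met / UCC Ser — nonsynonymous.
Codon 2: CAU His / CAU His — identical.
Codon 3: AAC Asn / AAU Asn — synonymous.
Codon 4: AGG Arg / AGA Arg — synonymous.
Codon 5: AAA Lys / AAG Lys — synonymous.
Codon 6: GCC Ala / AGC Ser — nonsynonymous.
Codon 7: GAG Glu / GUA Val — nonsynonymous.
Codon 8: CAG Gln / CAG Gln — identical.
Codon 9: AGA Arg / AGA Arg — identical.
Nonsynonymous differences: 3 → different protein.

no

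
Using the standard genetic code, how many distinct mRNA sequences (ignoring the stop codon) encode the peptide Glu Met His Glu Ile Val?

96

Glu: 2 codons.
Met: 1 codon.
His: 2 codons.
Glu: 2 codons.
Ile: 3 codons.
Val: 4 codons.
2 × 1 × 2 × 2 × 3 × 4 = 96.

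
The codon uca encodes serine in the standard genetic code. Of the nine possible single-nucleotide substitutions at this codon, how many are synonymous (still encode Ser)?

Position 1: none → 0 synonymous.
Position 2: none → 0 synonymous.
Position 3: UCU, UCC, UCG → 3 synonymous.
Total: 0 + 0 + 3 = 3.

3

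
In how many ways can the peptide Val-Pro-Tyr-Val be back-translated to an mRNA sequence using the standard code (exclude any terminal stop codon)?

128

Val: 4 codons.
Pro: 4 codons.
Tyr: 2 codons.
Val: 4 codons.
4 × 4 × 2 × 4 = 128.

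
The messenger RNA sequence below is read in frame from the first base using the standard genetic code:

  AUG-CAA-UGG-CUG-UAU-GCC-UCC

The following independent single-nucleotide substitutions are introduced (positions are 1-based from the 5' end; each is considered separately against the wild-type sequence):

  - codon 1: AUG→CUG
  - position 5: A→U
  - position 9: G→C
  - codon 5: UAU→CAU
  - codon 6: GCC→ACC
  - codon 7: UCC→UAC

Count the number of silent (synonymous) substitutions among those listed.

Codon 1: AUG (Met) → CUG (Leu) — missense.
Codon 2: CAA (Gln) → CUA (Leu) — missense.
Codon 3: UGG (Trp) → UGC (Cys) — missense.
Codon 5: UAU (Tyr) → CAU (His) — missense.
Codon 6: GCC (Ala) → ACC (Thr) — missense.
Codon 7: UCC (Ser) → UAC (Tyr) — missense.
Synonymous: 0 of 6.

0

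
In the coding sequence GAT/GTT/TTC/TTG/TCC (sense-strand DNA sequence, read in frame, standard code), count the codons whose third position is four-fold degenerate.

2

Codon 1 GAT (Asp): third position 2-fold.
Codon 2 GTT (Val): third position 4-fold.
Codon 3 TTC (Phe): third position 2-fold.
Codon 4 TTG (Leu): third position 2-fold.
Codon 5 TCC (Ser): third position 4-fold.
Four-fold degenerate third positions: 2.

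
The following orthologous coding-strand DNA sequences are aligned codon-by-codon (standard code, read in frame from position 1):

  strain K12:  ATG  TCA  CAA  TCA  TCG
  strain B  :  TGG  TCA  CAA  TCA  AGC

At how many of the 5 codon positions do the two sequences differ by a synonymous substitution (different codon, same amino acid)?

1

Codon 1: ATG Met / TGG Trp — nonsynonymous.
Codon 2: TCA Ser / TCA Ser — identical.
Codon 3: CAA Gln / CAA Gln — identical.
Codon 4: TCA Ser / TCA Ser — identical.
Codon 5: TCG Ser / AGC Ser — synonymous.
Synonymous differences: 1.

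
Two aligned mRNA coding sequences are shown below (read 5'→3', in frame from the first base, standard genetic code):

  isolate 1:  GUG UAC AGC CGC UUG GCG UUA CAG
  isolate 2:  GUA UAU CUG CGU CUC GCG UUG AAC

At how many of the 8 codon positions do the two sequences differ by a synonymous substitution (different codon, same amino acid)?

5

Codon 1: GUG Val / GUA Val — synonymous.
Codon 2: UAC Tyr / UAU Tyr — synonymous.
Codon 3: AGC Ser / CUG Leu — nonsynonymous.
Codon 4: CGC Arg / CGU Arg — synonymous.
Codon 5: UUG Leu / CUC Leu — synonymous.
Codon 6: GCG Ala / GCG Ala — identical.
Codon 7: UUA Leu / UUG Leu — synonymous.
Codon 8: CAG Gln / AAC Asn — nonsynonymous.
Synonymous differences: 5.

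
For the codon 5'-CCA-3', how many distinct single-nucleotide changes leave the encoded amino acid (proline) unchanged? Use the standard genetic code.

3

Position 1: none → 0 synonymous.
Position 2: none → 0 synonymous.
Position 3: CCU, CCC, CCG → 3 synonymous.
Total: 0 + 0 + 3 = 3.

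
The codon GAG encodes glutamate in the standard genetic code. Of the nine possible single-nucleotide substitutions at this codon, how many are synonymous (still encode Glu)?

1

Position 1: none → 0 synonymous.
Position 2: none → 0 synonymous.
Position 3: GAA → 1 synonymous.
Total: 0 + 0 + 1 = 1.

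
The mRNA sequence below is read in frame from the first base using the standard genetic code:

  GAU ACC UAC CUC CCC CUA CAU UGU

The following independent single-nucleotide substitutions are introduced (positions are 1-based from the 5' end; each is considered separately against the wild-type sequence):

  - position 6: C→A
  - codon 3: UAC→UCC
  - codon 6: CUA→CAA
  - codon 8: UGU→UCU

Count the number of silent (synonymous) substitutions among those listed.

Codon 2: ACC (Thr) → ACA (Thr) — synonymous.
Codon 3: UAC (Tyr) → UCC (Ser) — missense.
Codon 6: CUA (Leu) → CAA (Gln) — missense.
Codon 8: UGU (Cys) → UCU (Ser) — missense.
Synonymous: 1 of 4.

1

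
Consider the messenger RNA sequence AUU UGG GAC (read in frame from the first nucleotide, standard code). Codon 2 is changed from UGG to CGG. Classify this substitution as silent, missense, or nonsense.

missense

Position 4 falls in codon 2: UGG → Trp.
After the substitution the codon is CGG → Arg.
Trp ≠ Arg, so this is a missense mutation.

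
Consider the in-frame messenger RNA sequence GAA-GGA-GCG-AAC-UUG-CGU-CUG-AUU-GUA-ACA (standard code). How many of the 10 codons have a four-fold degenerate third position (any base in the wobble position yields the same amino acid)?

6

Codon 1 GAA (Glu): third position 2-fold.
Codon 2 GGA (Gly): third position 4-fold.
Codon 3 GCG (Ala): third position 4-fold.
Codon 4 AAC (Asn): third position 2-fold.
Codon 5 UUG (Leu): third position 2-fold.
Codon 6 CGU (Arg): third position 4-fold.
Codon 7 CUG (Leu): third position 4-fold.
Codon 8 AUU (Ile): third position 3-fold.
Codon 9 GUA (Val): third position 4-fold.
Codon 10 ACA (Thr): third position 4-fold.
Four-fold degenerate third positions: 6.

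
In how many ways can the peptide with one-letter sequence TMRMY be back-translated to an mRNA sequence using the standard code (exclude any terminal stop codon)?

48

Thr: 4 codons.
Met: 1 codon.
Arg: 6 codons.
Met: 1 codon.
Tyr: 2 codons.
4 × 1 × 6 × 1 × 2 = 48.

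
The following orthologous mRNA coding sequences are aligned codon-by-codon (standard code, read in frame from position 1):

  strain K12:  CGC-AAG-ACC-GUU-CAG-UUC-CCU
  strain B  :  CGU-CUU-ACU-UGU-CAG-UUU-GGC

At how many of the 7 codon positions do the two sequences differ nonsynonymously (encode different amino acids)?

3

Codon 1: CGC Arg / CGU Arg — synonymous.
Codon 2: AAG Lys / CUU Leu — nonsynonymous.
Codon 3: ACC Thr / ACU Thr — synonymous.
Codon 4: GUU Val / UGU Cys — nonsynonymous.
Codon 5: CAG Gln / CAG Gln — identical.
Codon 6: UUC Phe / UUU Phe — synonymous.
Codon 7: CCU Pro / GGC Gly — nonsynonymous.
Nonsynonymous differences: 3.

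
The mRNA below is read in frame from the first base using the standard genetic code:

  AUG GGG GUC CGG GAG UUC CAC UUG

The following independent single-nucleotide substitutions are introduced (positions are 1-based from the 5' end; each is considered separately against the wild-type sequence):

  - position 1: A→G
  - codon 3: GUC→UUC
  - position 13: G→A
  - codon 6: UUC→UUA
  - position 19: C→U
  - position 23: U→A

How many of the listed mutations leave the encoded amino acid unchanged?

0

Codon 1: AUG (Met) → GUG (Val) — missense.
Codon 3: GUC (Val) → UUC (Phe) — missense.
Codon 5: GAG (Glu) → AAG (Lys) — missense.
Codon 6: UUC (Phe) → UUA (Leu) — missense.
Codon 7: CAC (His) → UAC (Tyr) — missense.
Codon 8: UUG (Leu) → UAG (Stop) — nonsense.
Synonymous: 0 of 6.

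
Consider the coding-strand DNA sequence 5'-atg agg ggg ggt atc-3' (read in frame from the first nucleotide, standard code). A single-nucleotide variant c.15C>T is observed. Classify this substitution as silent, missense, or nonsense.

Position 15 falls in codon 5: ATC → Ile.
After the substitution the codon is ATT → Ile.
Both encode Ile, so the change is synonymous.

silent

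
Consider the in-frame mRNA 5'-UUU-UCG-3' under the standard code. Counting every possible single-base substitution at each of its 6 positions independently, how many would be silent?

Codon 1 (UUU, Phe): 1 synonymous substitution.
Codon 2 (UCG, Ser): 3 synonymous substitutions.
Total: 1 + 3 = 4.

4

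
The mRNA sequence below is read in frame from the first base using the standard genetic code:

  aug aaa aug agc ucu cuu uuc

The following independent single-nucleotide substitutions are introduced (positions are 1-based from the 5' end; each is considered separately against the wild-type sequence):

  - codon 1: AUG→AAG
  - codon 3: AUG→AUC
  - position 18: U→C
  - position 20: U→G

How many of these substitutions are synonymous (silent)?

1

Codon 1: AUG (Met) → AAG (Lys) — missense.
Codon 3: AUG (Met) → AUC (Ile) — missense.
Codon 6: CUU (Leu) → CUC (Leu) — synonymous.
Codon 7: UUC (Phe) → UGC (Cys) — missense.
Synonymous: 1 of 4.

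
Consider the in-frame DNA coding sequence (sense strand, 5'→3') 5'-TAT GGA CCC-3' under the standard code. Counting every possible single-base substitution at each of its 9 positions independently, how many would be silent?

7

Codon 1 (TAT, Tyr): 1 synonymous substitution.
Codon 2 (GGA, Gly): 3 synonymous substitutions.
Codon 3 (CCC, Pro): 3 synonymous substitutions.
Total: 1 + 3 + 3 = 7.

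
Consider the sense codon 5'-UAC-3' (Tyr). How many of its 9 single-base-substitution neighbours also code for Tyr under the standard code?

1

Position 1: none → 0 synonymous.
Position 2: none → 0 synonymous.
Position 3: UAU → 1 synonymous.
Total: 0 + 0 + 1 = 1.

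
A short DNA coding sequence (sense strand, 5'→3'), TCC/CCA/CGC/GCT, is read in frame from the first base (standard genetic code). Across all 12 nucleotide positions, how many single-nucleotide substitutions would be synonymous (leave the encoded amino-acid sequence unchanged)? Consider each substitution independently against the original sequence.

Codon 1 (TCC, Ser): 3 synonymous substitutions.
Codon 2 (CCA, Pro): 3 synonymous substitutions.
Codon 3 (CGC, Arg): 3 synonymous substitutions.
Codon 4 (GCT, Ala): 3 synonymous substitutions.
Total: 3 + 3 + 3 + 3 = 12.

12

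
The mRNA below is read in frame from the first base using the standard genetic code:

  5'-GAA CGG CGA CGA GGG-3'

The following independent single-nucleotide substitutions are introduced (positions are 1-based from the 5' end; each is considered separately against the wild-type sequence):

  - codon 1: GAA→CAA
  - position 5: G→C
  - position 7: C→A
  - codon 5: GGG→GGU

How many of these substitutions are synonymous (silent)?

2

Codon 1: GAA (Glu) → CAA (Gln) — missense.
Codon 2: CGG (Arg) → CCG (Pro) — missense.
Codon 3: CGA (Arg) → AGA (Arg) — synonymous.
Codon 5: GGG (Gly) → GGU (Gly) — synonymous.
Synonymous: 2 of 4.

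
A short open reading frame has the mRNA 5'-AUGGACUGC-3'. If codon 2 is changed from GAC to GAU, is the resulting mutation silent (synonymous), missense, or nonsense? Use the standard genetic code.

Position 6 falls in codon 2: GAC → Asp.
After the substitution the codon is GAU → Asp.
Both encode Asp, so the change is synonymous.

silent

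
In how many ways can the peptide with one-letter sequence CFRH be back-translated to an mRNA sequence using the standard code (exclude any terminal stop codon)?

Cys: 2 codons.
Phe: 2 codons.
Arg: 6 codons.
His: 2 codons.
2 × 2 × 6 × 2 = 48.

48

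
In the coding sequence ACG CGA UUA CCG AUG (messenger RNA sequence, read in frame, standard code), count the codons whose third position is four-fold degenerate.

3

Codon 1 ACG (Thr): third position 4-fold.
Codon 2 CGA (Arg): third position 4-fold.
Codon 3 UUA (Leu): third position 2-fold.
Codon 4 CCG (Pro): third position 4-fold.
Codon 5 AUG (Met): third position 1-fold.
Four-fold degenerate third positions: 3.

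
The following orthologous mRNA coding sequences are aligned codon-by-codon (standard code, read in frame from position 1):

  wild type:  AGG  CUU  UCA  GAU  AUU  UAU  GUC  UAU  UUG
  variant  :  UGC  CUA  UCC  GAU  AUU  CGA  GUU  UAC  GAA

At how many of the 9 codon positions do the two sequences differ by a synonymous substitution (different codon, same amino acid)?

Codon 1: AGG Arg / UGC Cys — nonsynonymous.
Codon 2: CUU Leu / CUA Leu — synonymous.
Codon 3: UCA Ser / UCC Ser — synonymous.
Codon 4: GAU Asp / GAU Asp — identical.
Codon 5: AUU Ile / AUU Ile — identical.
Codon 6: UAU Tyr / CGA Arg — nonsynonymous.
Codon 7: GUC Val / GUU Val — synonymous.
Codon 8: UAU Tyr / UAC Tyr — synonymous.
Codon 9: UUG Leu / GAA Glu — nonsynonymous.
Synonymous differences: 4.

4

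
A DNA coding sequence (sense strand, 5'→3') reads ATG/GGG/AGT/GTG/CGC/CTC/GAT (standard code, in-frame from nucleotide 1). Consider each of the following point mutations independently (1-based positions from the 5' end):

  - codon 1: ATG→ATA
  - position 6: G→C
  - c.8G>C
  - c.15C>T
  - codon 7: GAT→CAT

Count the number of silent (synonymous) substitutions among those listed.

2

Codon 1: ATG (Met) → ATA (Ile) — missense.
Codon 2: GGG (Gly) → GGC (Gly) — synonymous.
Codon 3: AGT (Ser) → ACT (Thr) — missense.
Codon 5: CGC (Arg) → CGT (Arg) — synonymous.
Codon 7: GAT (Asp) → CAT (His) — missense.
Synonymous: 2 of 5.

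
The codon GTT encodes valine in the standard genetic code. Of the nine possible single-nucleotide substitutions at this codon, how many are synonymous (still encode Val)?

Position 1: none → 0 synonymous.
Position 2: none → 0 synonymous.
Position 3: GTC, GTA, GTG → 3 synonymous.
Total: 0 + 0 + 3 = 3.

3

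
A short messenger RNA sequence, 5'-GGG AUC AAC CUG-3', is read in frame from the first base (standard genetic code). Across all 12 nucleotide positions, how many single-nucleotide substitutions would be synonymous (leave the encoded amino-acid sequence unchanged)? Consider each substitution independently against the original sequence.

10

Codon 1 (GGG, Gly): 3 synonymous substitutions.
Codon 2 (AUC, Ile): 2 synonymous substitutions.
Codon 3 (AAC, Asn): 1 synonymous substitution.
Codon 4 (CUG, Leu): 4 synonymous substitutions.
Total: 3 + 2 + 1 + 4 = 10.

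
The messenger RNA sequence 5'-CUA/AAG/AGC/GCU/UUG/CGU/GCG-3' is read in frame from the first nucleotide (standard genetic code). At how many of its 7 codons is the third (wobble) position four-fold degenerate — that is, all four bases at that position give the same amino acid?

Codon 1 CUA (Leu): third position 4-fold.
Codon 2 AAG (Lys): third position 2-fold.
Codon 3 AGC (Ser): third position 2-fold.
Codon 4 GCU (Ala): third position 4-fold.
Codon 5 UUG (Leu): third position 2-fold.
Codon 6 CGU (Arg): third position 4-fold.
Codon 7 GCG (Ala): third position 4-fold.
Four-fold degenerate third positions: 4.

4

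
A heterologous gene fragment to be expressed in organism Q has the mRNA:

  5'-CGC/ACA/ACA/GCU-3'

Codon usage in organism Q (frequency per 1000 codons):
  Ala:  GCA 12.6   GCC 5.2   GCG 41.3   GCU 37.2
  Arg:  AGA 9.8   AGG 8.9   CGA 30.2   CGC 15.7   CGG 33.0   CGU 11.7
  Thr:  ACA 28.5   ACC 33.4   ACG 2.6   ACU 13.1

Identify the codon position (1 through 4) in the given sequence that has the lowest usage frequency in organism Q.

Codon 1 CGC (Arg): 15.7 per 1000.
Codon 2 ACA (Thr): 28.5 per 1000.
Codon 3 ACA (Thr): 28.5 per 1000.
Codon 4 GCU (Ala): 37.2 per 1000.
Lowest frequency is 15.7 at codon 1.

1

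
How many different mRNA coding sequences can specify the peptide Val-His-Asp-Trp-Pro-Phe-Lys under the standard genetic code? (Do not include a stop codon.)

Val: 4 codons.
His: 2 codons.
Asp: 2 codons.
Trp: 1 codon.
Pro: 4 codons.
Phe: 2 codons.
Lys: 2 codons.
4 × 2 × 2 × 1 × 4 × 2 × 2 = 256.

256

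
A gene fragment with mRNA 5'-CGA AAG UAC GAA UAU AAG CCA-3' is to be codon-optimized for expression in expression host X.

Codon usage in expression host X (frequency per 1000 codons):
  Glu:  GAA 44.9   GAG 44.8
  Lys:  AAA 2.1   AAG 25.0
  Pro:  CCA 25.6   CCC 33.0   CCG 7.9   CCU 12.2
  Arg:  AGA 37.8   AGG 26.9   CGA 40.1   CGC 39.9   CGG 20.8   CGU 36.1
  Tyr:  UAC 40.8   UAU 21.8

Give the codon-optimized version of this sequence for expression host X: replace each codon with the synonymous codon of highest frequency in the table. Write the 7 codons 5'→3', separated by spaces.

CGA AAG UAC GAA UAC AAG CCC

Codon 1 (Arg): best is CGA at 40.1.
Codon 2 (Lys): best is AAG at 25.0.
Codon 3 (Tyr): best is UAC at 40.8.
Codon 4 (Glu): best is GAA at 44.9.
Codon 5 (Tyr): best is UAC at 40.8.
Codon 6 (Lys): best is AAG at 25.0.
Codon 7 (Pro): best is CCC at 33.0.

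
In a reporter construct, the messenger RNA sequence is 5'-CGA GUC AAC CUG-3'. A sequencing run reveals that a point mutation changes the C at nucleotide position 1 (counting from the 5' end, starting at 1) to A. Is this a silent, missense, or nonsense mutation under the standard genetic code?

silent

Position 1 falls in codon 1: CGA → Arg.
After the substitution the codon is AGA → Arg.
Both encode Arg, so the change is synonymous.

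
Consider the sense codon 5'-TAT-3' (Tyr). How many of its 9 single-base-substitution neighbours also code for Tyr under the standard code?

Position 1: none → 0 synonymous.
Position 2: none → 0 synonymous.
Position 3: TAC → 1 synonymous.
Total: 0 + 0 + 1 = 1.

1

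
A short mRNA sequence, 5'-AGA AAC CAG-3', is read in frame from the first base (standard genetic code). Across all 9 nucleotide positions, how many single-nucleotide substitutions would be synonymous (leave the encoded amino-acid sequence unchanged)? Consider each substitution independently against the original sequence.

Codon 1 (AGA, Arg): 2 synonymous substitutions.
Codon 2 (AAC, Asn): 1 synonymous substitution.
Codon 3 (CAG, Gln): 1 synonymous substitution.
Total: 2 + 1 + 1 = 4.

4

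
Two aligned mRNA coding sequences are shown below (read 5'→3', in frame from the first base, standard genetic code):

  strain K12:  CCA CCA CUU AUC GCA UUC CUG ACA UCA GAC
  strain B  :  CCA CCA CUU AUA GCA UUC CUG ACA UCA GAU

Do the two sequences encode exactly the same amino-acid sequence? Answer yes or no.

Codon 1: CCA Pro / CCA Pro — identical.
Codon 2: CCA Pro / CCA Pro — identical.
Codon 3: CUU Leu / CUU Leu — identical.
Codon 4: AUC Ile / AUA Ile — synonymous.
Codon 5: GCA Ala / GCA Ala — identical.
Codon 6: UUC Phe / UUC Phe — identical.
Codon 7: CUG Leu / CUG Leu — identical.
Codon 8: ACA Thr / ACA Thr — identical.
Codon 9: UCA Ser / UCA Ser — identical.
Codon 10: GAC Asp / GAU Asp — synonymous.
Nonsynonymous differences: 0 → same protein.

yes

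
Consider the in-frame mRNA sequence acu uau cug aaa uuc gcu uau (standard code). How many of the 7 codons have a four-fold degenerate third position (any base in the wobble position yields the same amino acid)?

3

Codon 1 ACU (Thr): third position 4-fold.
Codon 2 UAU (Tyr): third position 2-fold.
Codon 3 CUG (Leu): third position 4-fold.
Codon 4 AAA (Lys): third position 2-fold.
Codon 5 UUC (Phe): third position 2-fold.
Codon 6 GCU (Ala): third position 4-fold.
Codon 7 UAU (Tyr): third position 2-fold.
Four-fold degenerate third positions: 3.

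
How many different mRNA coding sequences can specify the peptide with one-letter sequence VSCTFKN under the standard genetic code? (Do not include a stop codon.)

Val: 4 codons.
Ser: 6 codons.
Cys: 2 codons.
Thr: 4 codons.
Phe: 2 codons.
Lys: 2 codons.
Asn: 2 codons.
4 × 6 × 2 × 4 × 2 × 2 × 2 = 1536.

1536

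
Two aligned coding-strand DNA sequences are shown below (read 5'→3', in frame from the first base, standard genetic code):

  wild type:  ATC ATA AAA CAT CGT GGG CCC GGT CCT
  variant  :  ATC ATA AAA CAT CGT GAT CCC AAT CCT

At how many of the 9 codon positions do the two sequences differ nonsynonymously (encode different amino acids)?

2

Codon 1: ATC Ile / ATC Ile — identical.
Codon 2: ATA Ile / ATA Ile — identical.
Codon 3: AAA Lys / AAA Lys — identical.
Codon 4: CAT His / CAT His — identical.
Codon 5: CGT Arg / CGT Arg — identical.
Codon 6: GGG Gly / GAT Asp — nonsynonymous.
Codon 7: CCC Pro / CCC Pro — identical.
Codon 8: GGT Gly / AAT Asn — nonsynonymous.
Codon 9: CCT Pro / CCT Pro — identical.
Nonsynonymous differences: 2.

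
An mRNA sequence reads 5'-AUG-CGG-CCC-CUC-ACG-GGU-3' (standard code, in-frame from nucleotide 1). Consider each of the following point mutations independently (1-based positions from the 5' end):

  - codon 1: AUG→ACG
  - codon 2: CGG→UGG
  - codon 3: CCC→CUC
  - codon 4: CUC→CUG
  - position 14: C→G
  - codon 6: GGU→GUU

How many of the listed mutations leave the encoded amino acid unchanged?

1

Codon 1: AUG (Met) → ACG (Thr) — missense.
Codon 2: CGG (Arg) → UGG (Trp) — missense.
Codon 3: CCC (Pro) → CUC (Leu) — missense.
Codon 4: CUC (Leu) → CUG (Leu) — synonymous.
Codon 5: ACG (Thr) → AGG (Arg) — missense.
Codon 6: GGU (Gly) → GUU (Val) — missense.
Synonymous: 1 of 6.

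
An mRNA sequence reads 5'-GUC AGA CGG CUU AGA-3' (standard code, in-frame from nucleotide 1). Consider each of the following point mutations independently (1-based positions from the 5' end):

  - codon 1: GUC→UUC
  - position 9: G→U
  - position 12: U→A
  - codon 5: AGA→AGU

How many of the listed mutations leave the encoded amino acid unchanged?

Codon 1: GUC (Val) → UUC (Phe) — missense.
Codon 3: CGG (Arg) → CGU (Arg) — synonymous.
Codon 4: CUU (Leu) → CUA (Leu) — synonymous.
Codon 5: AGA (Arg) → AGU (Ser) — missense.
Synonymous: 2 of 4.

2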